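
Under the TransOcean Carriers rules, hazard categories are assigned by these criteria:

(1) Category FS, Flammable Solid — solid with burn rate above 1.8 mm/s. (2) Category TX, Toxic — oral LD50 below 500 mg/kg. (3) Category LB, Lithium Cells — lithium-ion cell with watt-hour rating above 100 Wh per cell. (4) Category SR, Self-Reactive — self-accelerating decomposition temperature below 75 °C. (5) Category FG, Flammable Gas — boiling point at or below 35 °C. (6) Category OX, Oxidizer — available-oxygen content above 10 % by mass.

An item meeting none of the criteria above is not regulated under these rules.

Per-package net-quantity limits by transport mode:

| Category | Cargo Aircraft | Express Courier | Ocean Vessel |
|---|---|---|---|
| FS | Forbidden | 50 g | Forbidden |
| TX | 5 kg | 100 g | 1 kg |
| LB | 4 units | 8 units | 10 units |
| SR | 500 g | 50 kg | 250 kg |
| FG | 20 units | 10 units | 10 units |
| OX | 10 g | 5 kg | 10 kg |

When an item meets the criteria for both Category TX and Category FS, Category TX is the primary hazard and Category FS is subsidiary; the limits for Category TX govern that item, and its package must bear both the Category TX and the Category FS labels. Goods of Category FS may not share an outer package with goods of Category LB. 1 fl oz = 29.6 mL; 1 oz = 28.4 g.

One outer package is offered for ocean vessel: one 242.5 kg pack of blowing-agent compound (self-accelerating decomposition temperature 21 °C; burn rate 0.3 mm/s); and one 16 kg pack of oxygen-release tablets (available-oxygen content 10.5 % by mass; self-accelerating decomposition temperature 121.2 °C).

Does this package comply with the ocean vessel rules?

No

With self-accelerating decomposition temperature 21 °C (< 75 °C), the blowing-agent compound falls in Category SR.
Oxygen-release tablets: available-oxygen content 10.5 % by mass > 10 % by mass → Category OX (Oxidizer).
Category SR quantity: 242.5 kg.
That is within the Category SR ocean vessel limit of 250 kg.
Category OX quantity: 16 kg.
16 kg > 10 kg (ocean vessel limit, Category OX) — over the limit.
The segregation rule (Category FS with Category LB) does not apply to Category SR with Category OX.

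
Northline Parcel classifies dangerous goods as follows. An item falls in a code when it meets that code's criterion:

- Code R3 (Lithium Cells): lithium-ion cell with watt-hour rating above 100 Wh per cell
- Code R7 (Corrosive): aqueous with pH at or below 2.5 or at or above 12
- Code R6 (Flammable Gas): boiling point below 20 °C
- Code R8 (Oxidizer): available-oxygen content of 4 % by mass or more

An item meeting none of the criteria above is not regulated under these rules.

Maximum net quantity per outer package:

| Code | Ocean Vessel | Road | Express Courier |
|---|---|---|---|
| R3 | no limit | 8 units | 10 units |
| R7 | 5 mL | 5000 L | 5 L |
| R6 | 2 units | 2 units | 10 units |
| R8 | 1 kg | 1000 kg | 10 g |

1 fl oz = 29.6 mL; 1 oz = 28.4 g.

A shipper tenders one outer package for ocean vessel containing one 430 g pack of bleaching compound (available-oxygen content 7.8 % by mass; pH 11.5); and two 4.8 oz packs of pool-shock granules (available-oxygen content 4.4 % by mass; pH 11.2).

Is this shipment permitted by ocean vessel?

Yes

The bleaching compound has available-oxygen content 7.8 % by mass, which is ≥ 4 % by mass, so it is Code R8 (Oxidizer).
Pool-shock granules: available-oxygen content 4.4 % by mass ≥ 4 % by mass → Code R8 (Oxidizer).
Total Code R8: 430 g + (two 4.8 oz packs = 272.64 g) = 702.64 g.
That is within the Code R8 ocean vessel limit of 1 kg.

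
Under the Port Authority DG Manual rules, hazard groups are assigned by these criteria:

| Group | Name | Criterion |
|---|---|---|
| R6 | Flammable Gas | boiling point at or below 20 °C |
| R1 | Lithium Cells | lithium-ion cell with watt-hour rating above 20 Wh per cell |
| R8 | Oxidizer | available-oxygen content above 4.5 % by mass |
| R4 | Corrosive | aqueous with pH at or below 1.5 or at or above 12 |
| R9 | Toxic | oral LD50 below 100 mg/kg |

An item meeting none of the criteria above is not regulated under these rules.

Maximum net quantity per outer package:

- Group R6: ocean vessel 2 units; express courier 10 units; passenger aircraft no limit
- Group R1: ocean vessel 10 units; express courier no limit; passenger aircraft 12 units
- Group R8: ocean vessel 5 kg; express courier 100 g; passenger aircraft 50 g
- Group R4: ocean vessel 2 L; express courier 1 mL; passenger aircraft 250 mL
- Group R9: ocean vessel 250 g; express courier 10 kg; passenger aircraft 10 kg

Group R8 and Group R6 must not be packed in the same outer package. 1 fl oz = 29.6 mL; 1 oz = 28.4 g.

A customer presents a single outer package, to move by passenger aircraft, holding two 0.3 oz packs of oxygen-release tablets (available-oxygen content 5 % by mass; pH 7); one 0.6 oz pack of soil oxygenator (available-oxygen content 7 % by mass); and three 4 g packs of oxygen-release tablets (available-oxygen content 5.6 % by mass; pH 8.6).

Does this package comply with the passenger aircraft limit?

Yes

The oxygen-release tablets have available-oxygen content 5 % by mass, which is > 4.5 % by mass, so they are Group R8 (Oxidizer).
The soil oxygenator has available-oxygen content 7 % by mass, which is > 4.5 % by mass, so it is Group R8 (Oxidizer).
Available-oxygen content 5.6 % by mass meets the Group R8 criterion (Oxidizer), so the oxygen-release tablets are Group R8.
Group R8 net quantity: (two 0.3 oz packs = 17.04 g) + (one 0.6 oz pack = 17.04 g) + (three 4 g packs = 12 g) = 46.08 g.
46.08 g is within the passenger aircraft limit of 50 g for Group R8.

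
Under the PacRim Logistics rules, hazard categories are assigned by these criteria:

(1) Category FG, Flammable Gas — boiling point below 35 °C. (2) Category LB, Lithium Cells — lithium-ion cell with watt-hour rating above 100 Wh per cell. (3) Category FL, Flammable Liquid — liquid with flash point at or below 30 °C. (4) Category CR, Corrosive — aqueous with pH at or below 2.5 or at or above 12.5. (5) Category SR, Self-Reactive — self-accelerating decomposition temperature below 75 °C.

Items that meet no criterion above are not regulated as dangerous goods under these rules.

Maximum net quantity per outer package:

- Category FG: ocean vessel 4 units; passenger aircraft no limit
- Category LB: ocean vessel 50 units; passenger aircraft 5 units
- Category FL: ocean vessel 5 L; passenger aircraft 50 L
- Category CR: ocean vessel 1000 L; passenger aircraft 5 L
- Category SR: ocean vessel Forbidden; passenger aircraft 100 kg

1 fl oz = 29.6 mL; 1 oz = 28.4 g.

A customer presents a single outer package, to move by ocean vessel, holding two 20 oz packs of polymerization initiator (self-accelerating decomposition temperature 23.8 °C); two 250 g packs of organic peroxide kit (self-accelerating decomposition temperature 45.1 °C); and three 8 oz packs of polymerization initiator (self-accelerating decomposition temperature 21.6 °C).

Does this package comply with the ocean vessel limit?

Self-accelerating decomposition temperature 23.8 °C meets the Category SR criterion (Self-Reactive), so the polymerization initiator is Category SR.
Self-accelerating decomposition temperature 45.1 °C meets the Category SR criterion (Self-Reactive), so the organic peroxide kit is Category SR.
Self-accelerating decomposition temperature 21.6 °C meets the Category SR criterion (Self-Reactive), so the polymerization initiator is Category SR.
Category SR net quantity: (two 20 oz packs = 1.136 kg) + (two 250 g packs = 500 g) + (three 8 oz packs = 681.6 g) = 2317.6 g.
By ocean vessel, Category SR is Forbidden regardless of quantity.

No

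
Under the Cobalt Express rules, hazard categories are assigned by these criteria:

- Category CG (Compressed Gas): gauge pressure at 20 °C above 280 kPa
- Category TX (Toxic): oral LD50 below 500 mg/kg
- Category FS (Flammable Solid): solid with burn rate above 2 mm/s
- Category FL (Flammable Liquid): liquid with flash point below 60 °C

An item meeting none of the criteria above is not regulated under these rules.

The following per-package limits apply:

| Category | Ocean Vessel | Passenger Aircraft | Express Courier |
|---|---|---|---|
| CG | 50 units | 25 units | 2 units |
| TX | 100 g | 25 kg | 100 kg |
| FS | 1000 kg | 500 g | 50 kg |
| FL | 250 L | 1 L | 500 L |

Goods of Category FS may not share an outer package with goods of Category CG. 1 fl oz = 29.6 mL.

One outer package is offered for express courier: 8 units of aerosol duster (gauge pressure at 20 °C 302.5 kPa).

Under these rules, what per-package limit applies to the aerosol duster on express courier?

With gauge pressure at 20 °C 302.5 kPa (> 280 kPa), the aerosol duster falls in Category CG.
The express courier limit for Category CG is 2 units.

2 units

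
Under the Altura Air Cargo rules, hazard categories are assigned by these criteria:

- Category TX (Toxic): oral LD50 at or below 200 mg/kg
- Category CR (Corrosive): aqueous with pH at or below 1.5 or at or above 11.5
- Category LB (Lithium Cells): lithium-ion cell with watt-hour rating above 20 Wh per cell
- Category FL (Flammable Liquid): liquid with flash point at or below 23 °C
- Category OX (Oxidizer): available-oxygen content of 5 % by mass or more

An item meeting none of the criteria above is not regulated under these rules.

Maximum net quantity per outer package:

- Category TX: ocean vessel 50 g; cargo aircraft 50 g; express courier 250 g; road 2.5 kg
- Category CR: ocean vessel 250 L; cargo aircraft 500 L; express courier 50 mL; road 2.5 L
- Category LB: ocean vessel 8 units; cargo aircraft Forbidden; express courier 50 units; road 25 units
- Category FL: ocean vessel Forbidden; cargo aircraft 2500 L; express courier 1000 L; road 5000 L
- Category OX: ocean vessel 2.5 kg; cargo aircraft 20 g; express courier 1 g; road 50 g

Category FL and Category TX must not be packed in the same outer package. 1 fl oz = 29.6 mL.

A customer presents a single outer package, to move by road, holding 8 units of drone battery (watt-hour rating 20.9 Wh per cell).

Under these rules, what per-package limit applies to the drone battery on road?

Drone battery: watt-hour rating 20.9 Wh per cell > 20 Wh per cell → Category LB (Lithium Cells).
The road limit for Category LB is 25 units.

25 units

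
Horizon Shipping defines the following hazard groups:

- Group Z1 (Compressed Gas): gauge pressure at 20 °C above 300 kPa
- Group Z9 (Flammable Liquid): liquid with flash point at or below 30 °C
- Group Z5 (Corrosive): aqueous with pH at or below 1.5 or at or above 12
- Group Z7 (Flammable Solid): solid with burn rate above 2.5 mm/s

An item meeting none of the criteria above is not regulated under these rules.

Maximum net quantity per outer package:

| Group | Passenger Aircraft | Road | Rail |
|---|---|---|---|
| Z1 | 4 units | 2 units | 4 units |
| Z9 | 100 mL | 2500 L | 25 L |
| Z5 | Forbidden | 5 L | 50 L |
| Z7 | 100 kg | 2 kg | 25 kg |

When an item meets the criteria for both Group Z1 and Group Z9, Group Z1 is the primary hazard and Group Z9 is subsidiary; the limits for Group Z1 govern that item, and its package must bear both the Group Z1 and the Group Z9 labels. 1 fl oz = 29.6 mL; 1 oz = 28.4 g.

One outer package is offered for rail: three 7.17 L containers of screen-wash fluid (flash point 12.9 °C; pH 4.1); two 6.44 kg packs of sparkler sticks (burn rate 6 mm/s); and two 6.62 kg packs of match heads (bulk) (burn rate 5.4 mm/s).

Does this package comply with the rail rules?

No

With flash point 12.9 °C (≤ 30 °C), the screen-wash fluid falls in Group Z9.
The sparkler sticks have burn rate 6 mm/s, which is > 2.5 mm/s, so they are Group Z7 (Flammable Solid).
The match heads (bulk) have burn rate 5.4 mm/s, which is > 2.5 mm/s, so they are Group Z7 (Flammable Solid).
Group Z7 net quantity: (two 6.44 kg packs = 12.88 kg) + (two 6.62 kg packs = 13.24 kg) = 26.12 kg.
26.12 kg exceeds the rail limit of 25 kg for Group Z7.
Group Z9 quantity: three 7.17 L containers = 21.51 L.
21.51 L is within the rail limit of 25 L for Group Z9.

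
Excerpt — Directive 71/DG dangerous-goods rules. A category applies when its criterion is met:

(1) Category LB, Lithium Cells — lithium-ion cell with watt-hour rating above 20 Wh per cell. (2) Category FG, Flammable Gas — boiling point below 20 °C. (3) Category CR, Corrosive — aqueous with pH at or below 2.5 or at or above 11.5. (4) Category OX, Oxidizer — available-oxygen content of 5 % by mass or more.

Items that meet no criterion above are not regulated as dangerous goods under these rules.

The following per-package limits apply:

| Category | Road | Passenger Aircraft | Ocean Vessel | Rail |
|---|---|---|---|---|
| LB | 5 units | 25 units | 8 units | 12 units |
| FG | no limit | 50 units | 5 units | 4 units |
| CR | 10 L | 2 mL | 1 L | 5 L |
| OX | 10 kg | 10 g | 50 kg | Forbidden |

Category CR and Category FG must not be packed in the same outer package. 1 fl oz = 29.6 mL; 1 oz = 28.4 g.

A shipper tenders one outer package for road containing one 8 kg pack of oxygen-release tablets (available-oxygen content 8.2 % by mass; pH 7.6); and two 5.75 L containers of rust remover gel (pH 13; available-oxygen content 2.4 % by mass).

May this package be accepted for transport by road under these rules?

No

With available-oxygen content 8.2 % by mass (≥ 5 % by mass), the oxygen-release tablets fall in Category OX.
The rust remover gel has pH 13, which is ≥ 11.5, so it is Category CR (Corrosive).
Category CR quantity: two 5.75 L containers = 11.5 L.
11.5 L > 10 L (road limit, Category CR) — over the limit.
Category OX quantity: 8 kg.
That is within the Category OX road limit of 10 kg.
The segregation rule (Category CR with Category FG) does not apply to Category CR with Category OX.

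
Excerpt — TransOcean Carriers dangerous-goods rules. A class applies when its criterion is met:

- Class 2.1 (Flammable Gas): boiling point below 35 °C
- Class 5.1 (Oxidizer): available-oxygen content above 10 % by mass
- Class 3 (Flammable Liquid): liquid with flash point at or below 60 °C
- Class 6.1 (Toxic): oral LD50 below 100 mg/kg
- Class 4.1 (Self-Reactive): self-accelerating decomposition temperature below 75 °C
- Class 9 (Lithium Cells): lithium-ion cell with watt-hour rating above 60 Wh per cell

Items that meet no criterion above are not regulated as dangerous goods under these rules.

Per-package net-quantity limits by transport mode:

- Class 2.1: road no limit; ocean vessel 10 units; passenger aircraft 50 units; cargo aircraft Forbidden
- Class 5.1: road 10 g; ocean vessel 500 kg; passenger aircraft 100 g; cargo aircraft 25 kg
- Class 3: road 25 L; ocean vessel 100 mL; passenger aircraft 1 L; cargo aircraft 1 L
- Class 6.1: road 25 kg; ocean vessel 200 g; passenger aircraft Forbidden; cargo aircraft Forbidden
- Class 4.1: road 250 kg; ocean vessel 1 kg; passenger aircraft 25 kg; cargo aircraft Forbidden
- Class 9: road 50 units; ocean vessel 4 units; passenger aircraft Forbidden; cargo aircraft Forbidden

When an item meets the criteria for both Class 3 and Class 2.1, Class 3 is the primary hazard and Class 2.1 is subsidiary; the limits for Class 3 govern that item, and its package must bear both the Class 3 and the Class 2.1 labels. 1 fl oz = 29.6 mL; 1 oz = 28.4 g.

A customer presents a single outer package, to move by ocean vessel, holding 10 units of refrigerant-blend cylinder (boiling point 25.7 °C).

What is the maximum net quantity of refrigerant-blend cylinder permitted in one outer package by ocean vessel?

10 units

Boiling point 25.7 °C meets the Class 2.1 criterion (Flammable Gas), so the refrigerant-blend cylinder is Class 2.1.
The ocean vessel limit for Class 2.1 is 10 units.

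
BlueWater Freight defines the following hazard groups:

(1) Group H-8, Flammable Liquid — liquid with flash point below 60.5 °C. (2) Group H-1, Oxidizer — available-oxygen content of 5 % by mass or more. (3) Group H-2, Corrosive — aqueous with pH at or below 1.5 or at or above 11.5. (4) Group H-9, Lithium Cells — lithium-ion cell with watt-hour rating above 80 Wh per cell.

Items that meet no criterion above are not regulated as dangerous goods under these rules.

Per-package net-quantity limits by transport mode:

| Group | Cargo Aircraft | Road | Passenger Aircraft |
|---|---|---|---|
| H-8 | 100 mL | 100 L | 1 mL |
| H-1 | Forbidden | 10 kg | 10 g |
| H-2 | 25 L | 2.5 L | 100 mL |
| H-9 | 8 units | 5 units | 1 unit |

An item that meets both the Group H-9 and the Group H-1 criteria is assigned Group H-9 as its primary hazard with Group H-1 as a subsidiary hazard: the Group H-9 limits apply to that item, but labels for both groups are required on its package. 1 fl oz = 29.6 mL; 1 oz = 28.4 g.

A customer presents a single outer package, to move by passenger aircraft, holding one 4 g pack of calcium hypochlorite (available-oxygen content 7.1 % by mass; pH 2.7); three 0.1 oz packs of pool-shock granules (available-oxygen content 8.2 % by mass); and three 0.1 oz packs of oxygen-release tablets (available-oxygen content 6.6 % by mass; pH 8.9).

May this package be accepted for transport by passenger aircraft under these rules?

With available-oxygen content 7.1 % by mass (≥ 5 % by mass), the calcium hypochlorite falls in Group H-1.
Available-oxygen content 8.2 % by mass meets the Group H-1 criterion (Oxidizer), so the pool-shock granules are Group H-1.
The oxygen-release tablets have available-oxygen content 6.6 % by mass, which is ≥ 5 % by mass, so they are Group H-1 (Oxidizer).
Total Group H-1: 4 g + (three 0.1 oz packs = 8.52 g) + (three 0.1 oz packs = 8.52 g) = 21.04 g.
21.04 g exceeds the passenger aircraft limit of 10 g for Group H-1.

No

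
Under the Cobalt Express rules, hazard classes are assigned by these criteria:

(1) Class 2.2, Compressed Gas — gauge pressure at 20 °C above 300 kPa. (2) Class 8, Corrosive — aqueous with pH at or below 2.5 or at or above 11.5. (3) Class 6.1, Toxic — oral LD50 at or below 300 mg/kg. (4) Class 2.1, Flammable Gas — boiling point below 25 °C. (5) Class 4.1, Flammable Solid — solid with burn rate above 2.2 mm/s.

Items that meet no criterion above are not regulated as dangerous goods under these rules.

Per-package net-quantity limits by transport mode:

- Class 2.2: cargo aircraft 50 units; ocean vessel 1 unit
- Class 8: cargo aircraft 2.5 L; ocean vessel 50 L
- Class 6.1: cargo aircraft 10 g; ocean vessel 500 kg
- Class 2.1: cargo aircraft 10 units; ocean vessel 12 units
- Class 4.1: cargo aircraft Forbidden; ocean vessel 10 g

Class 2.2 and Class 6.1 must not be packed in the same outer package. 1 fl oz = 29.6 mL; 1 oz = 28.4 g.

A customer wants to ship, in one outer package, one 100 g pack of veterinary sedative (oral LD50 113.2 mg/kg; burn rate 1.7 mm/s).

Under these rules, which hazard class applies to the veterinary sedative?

Class 6.1

The veterinary sedative has oral LD50 113.2 mg/kg, which is ≤ 300 mg/kg, so it is Class 6.1 (Toxic).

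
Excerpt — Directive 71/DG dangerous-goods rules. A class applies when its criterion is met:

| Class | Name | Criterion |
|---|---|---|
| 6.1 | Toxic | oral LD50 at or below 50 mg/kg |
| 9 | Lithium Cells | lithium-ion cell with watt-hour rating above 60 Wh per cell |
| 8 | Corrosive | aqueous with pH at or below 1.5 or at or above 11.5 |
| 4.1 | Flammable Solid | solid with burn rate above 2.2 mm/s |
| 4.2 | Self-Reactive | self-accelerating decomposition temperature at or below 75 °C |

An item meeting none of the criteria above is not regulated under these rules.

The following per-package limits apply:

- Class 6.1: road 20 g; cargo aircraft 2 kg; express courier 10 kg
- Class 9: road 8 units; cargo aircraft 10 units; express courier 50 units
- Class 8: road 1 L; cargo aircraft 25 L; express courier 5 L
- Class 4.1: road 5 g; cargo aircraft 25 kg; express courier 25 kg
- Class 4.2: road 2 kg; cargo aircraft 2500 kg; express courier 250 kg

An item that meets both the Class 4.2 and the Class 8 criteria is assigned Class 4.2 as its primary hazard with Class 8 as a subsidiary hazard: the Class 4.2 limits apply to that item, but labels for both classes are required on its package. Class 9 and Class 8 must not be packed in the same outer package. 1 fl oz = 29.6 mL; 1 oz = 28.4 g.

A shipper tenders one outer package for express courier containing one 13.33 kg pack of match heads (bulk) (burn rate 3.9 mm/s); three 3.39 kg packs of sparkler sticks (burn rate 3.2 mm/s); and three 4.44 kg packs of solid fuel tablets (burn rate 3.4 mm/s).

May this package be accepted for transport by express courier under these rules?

No

With burn rate 3.9 mm/s (> 2.2 mm/s), the match heads (bulk) fall in Class 4.1.
With burn rate 3.2 mm/s (> 2.2 mm/s), the sparkler sticks fall in Class 4.1.
The solid fuel tablets have burn rate 3.4 mm/s, which is > 2.2 mm/s, so they are Class 4.1 (Flammable Solid).
Total Class 4.1: 13.33 kg + (three 3.39 kg packs = 10.17 kg) + (three 4.44 kg packs = 13.32 kg) = 36.82 kg.
That exceeds the Class 4.1 express courier limit of 25 kg.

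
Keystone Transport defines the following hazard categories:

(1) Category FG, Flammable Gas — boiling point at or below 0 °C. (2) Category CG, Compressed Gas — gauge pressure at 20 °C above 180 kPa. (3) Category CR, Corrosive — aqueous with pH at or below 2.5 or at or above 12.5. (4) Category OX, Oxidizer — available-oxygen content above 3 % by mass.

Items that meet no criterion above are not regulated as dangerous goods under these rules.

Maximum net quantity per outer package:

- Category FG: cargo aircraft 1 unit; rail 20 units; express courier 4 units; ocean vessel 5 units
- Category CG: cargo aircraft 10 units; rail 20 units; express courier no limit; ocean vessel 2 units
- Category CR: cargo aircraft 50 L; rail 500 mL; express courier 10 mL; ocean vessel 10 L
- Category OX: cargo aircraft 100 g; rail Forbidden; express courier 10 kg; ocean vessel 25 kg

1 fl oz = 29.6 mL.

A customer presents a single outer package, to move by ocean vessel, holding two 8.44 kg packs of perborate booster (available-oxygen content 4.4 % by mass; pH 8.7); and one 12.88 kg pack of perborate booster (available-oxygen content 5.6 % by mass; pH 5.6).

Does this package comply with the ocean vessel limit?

No

Perborate booster: available-oxygen content 4.4 % by mass > 3 % by mass → Category OX (Oxidizer).
Available-oxygen content 5.6 % by mass meets the Category OX criterion (Oxidizer), so the perborate booster is Category OX.
Total Category OX: (two 8.44 kg packs = 16.88 kg) + 12.88 kg = 29.76 kg.
That exceeds the Category OX ocean vessel limit of 25 kg.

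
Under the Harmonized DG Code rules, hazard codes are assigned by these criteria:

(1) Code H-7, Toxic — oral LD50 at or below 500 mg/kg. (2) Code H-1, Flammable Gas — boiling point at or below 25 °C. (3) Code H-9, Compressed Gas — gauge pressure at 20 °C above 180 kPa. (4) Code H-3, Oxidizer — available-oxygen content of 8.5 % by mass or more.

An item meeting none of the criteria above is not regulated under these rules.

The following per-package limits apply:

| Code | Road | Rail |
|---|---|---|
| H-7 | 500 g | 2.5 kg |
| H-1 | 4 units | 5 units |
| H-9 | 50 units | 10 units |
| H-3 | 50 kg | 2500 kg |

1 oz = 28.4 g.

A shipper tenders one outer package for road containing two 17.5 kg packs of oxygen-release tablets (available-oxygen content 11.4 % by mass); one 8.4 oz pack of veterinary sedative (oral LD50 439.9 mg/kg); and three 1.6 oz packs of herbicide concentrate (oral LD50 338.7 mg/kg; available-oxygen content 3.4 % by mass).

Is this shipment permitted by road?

With available-oxygen content 11.4 % by mass (≥ 8.5 % by mass), the oxygen-release tablets fall in Code H-3.
Oral LD50 439.9 mg/kg meets the Code H-7 criterion (Toxic), so the veterinary sedative is Code H-7.
The herbicide concentrate has oral LD50 338.7 mg/kg, which is ≤ 500 mg/kg, so it is Code H-7 (Toxic).
Code H-3 quantity: two 17.5 kg packs = 35 kg.
35 kg is within the road limit of 50 kg for Code H-3.
Total Code H-7: (one 8.4 oz pack = 238.56 g) + (three 1.6 oz packs = 136.32 g) = 374.88 g.
374.88 g is within the road limit of 500 g for Code H-7.
Every hazard code is within its road limit and no segregation rule is violated.

Yes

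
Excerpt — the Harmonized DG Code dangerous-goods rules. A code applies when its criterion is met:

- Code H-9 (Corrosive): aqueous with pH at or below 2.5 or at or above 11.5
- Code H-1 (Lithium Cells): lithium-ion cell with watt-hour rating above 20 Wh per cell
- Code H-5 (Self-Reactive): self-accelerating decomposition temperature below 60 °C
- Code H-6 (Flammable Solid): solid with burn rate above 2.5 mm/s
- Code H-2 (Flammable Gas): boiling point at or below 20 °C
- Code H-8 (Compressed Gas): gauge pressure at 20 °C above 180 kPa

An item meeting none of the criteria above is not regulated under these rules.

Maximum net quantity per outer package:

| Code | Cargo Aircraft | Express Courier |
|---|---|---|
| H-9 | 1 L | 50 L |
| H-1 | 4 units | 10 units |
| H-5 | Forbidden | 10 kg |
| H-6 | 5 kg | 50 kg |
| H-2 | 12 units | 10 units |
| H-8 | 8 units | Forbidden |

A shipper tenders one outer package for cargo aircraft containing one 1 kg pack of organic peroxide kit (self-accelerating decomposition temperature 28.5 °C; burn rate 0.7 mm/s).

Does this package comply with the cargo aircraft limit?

The organic peroxide kit has self-accelerating decomposition temperature 28.5 °C, which is < 60 °C, so it is Code H-5 (Self-Reactive).
Code H-5 quantity: 1 kg.
By cargo aircraft, Code H-5 is Forbidden regardless of quantity.

No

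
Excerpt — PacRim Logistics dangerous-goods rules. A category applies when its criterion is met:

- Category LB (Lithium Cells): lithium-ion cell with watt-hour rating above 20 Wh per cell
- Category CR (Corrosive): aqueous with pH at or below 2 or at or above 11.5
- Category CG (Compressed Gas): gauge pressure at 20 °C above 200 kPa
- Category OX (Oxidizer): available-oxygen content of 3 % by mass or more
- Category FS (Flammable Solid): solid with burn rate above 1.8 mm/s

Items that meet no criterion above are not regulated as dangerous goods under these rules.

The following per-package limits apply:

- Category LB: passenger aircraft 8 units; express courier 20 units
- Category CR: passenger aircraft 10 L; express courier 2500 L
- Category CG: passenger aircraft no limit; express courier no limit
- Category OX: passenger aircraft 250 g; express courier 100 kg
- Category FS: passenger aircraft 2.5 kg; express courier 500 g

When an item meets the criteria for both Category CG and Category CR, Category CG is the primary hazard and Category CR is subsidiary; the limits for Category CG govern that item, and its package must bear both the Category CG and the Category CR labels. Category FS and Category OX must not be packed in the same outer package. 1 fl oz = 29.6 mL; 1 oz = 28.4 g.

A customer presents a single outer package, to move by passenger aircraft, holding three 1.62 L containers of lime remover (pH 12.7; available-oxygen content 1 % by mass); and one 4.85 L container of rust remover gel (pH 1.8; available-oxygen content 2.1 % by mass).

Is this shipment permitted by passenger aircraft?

Yes

The lime remover has pH 12.7, which is ≥ 11.5, so it is Category CR (Corrosive).
The rust remover gel has pH 1.8, which is ≤ 2, so it is Category CR (Corrosive).
Total Category CR: (three 1.62 L containers = 4.86 L) + 4.85 L = 9.71 L.
9.71 L is within the passenger aircraft limit of 10 L for Category CR.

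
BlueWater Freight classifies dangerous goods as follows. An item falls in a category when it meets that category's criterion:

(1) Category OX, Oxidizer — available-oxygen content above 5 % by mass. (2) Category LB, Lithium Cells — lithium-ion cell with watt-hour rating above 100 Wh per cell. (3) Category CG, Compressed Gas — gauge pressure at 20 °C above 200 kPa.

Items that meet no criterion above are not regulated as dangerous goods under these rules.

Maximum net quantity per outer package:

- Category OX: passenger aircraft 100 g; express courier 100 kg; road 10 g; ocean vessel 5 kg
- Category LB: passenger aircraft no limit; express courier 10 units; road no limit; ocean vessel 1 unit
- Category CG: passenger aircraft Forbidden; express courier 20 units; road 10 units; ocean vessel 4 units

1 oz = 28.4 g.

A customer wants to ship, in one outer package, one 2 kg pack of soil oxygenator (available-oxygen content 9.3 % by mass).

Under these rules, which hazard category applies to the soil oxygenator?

Category OX

The soil oxygenator has available-oxygen content 9.3 % by mass, which is > 5 % by mass, so it is Category OX (Oxidizer).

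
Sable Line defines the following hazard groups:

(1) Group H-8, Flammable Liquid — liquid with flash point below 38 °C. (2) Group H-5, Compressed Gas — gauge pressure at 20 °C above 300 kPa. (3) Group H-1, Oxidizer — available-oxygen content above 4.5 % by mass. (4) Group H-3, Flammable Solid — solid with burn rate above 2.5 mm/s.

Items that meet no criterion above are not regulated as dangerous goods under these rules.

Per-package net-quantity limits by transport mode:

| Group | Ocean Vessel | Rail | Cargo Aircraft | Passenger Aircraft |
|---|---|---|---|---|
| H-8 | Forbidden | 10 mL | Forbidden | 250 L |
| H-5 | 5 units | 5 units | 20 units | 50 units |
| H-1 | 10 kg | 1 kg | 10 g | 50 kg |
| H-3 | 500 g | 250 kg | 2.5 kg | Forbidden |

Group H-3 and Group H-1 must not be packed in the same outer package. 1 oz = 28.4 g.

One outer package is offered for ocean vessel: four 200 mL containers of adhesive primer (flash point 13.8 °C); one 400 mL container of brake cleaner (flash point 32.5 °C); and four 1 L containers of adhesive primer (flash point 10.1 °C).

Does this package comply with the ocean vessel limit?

No

Adhesive primer: flash point 13.8 °C < 38 °C → Group H-8 (Flammable Liquid).
With flash point 32.5 °C (< 38 °C), the brake cleaner falls in Group H-8.
Flash point 10.1 °C meets the Group H-8 criterion (Flammable Liquid), so the adhesive primer is Group H-8.
Group H-8 net quantity: (four 200 mL containers = 800 mL) + 400 mL + (four 1 L containers = 4 L) = 5.2 L.
By ocean vessel, Group H-8 is Forbidden regardless of quantity.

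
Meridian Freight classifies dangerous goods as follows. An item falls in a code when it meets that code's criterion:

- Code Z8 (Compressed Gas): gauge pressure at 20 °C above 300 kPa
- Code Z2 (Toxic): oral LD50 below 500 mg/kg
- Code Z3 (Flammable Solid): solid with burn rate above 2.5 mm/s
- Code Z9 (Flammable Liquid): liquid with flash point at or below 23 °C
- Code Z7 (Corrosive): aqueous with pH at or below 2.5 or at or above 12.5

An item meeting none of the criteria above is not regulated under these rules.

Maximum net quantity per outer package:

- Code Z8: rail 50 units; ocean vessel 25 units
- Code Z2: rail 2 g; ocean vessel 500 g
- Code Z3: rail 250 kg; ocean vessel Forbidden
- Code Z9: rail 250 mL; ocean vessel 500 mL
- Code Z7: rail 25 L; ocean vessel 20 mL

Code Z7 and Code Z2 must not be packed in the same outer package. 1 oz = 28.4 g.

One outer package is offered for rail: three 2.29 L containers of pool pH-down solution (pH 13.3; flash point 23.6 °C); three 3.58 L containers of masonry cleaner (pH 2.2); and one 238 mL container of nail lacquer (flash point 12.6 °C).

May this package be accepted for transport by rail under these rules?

The pool pH-down solution has pH 13.3, which is ≥ 12.5, so it is Code Z7 (Corrosive).
The masonry cleaner has pH 2.2, which is ≤ 2.5, so it is Code Z7 (Corrosive).
Flash point 12.6 °C meets the Code Z9 criterion (Flammable Liquid), so the nail lacquer is Code Z9.
Total Code Z7: (three 2.29 L containers = 6.87 L) + (three 3.58 L containers = 10.74 L) = 17.61 L.
That is within the Code Z7 rail limit of 25 L.
Code Z9 quantity: 238 mL.
238 mL is within the rail limit of 250 mL for Code Z9.
The segregation rule (Code Z7 with Code Z2) does not apply to Code Z7 with Code Z9.
Every hazard code is within its rail limit and no segregation rule is violated.

Yes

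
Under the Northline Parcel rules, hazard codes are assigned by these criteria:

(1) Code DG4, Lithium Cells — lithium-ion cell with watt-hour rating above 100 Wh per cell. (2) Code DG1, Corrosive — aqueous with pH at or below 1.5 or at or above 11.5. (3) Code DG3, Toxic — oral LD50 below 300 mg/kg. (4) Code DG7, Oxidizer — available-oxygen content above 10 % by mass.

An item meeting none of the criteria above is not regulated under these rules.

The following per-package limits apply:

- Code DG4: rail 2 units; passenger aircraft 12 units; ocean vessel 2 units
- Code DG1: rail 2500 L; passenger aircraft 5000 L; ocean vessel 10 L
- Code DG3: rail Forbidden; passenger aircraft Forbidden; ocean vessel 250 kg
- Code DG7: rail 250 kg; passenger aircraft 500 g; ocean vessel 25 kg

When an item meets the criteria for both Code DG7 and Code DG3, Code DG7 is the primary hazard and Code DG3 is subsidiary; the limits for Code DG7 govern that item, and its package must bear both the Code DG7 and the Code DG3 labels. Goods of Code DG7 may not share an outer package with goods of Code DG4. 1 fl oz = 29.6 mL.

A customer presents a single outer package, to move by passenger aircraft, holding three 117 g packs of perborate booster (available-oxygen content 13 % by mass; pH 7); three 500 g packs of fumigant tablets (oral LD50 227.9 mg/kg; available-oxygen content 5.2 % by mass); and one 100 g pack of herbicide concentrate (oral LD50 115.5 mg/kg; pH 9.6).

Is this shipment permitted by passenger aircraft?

With available-oxygen content 13 % by mass (> 10 % by mass), the perborate booster falls in Code DG7.
With oral LD50 227.9 mg/kg (< 300 mg/kg), the fumigant tablets fall in Code DG3.
Herbicide concentrate: oral LD50 115.5 mg/kg < 300 mg/kg → Code DG3 (Toxic).
Total Code DG3: (three 500 g packs = 1.5 kg) + 100 g = 1.6 kg.
By passenger aircraft, Code DG3 is Forbidden regardless of quantity.
Code DG7 quantity: three 117 g packs = 351 g.
351 g is within the passenger aircraft limit of 500 g for Code DG7.
The segregation rule (Code DG7 with Code DG4) does not apply to Code DG3 with Code DG7.

No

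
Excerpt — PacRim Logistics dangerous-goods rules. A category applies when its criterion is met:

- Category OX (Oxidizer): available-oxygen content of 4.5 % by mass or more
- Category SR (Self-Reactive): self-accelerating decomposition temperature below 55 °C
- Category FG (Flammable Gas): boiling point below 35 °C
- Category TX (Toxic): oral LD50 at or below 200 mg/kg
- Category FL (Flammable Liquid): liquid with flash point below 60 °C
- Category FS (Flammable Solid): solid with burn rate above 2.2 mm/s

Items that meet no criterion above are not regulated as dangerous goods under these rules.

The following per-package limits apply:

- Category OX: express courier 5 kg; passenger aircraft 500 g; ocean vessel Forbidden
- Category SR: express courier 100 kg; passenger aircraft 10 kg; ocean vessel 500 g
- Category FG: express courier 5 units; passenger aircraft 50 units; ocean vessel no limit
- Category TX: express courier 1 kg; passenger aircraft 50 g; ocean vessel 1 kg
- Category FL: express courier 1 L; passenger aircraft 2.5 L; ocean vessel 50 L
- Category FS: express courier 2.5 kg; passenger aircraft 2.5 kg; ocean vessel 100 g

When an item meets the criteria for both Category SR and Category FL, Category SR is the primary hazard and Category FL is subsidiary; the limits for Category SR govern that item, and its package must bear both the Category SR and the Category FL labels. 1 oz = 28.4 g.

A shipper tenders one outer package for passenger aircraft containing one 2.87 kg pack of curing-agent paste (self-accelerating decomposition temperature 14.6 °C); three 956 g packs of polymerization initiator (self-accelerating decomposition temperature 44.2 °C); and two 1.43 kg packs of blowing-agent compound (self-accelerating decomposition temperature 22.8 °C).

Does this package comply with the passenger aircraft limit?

The curing-agent paste has self-accelerating decomposition temperature 14.6 °C, which is < 55 °C, so it is Category SR (Self-Reactive).
The polymerization initiator has self-accelerating decomposition temperature 44.2 °C, which is < 55 °C, so it is Category SR (Self-Reactive).
Self-accelerating decomposition temperature 22.8 °C meets the Category SR criterion (Self-Reactive), so the blowing-agent compound is Category SR.
Category SR net quantity: 2.87 kg + (three 956 g packs = 2.868 kg) + (two 1.43 kg packs = 2.86 kg) = 8.598 kg.
That is within the Category SR passenger aircraft limit of 10 kg.

Yes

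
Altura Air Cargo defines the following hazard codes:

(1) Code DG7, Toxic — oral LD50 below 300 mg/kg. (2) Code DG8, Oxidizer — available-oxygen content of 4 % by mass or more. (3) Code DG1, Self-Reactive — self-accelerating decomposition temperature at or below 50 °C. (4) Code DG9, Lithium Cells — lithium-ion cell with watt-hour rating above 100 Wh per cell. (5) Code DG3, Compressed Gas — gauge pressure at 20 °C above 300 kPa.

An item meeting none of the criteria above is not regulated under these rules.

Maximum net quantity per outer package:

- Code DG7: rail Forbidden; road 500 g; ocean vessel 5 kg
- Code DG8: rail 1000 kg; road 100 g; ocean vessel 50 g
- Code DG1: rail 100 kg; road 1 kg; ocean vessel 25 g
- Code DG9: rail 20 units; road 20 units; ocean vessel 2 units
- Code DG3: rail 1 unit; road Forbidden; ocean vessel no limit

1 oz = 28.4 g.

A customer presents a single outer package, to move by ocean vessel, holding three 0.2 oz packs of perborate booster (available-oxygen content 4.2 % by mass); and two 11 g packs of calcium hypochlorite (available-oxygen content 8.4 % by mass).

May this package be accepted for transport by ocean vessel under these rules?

Yes

Perborate booster: available-oxygen content 4.2 % by mass ≥ 4 % by mass → Code DG8 (Oxidizer).
Calcium hypochlorite: available-oxygen content 8.4 % by mass ≥ 4 % by mass → Code DG8 (Oxidizer).
Total Code DG8: (three 0.2 oz packs = 17.04 g) + (two 11 g packs = 22 g) = 39.04 g.
That is within the Code DG8 ocean vessel limit of 50 g.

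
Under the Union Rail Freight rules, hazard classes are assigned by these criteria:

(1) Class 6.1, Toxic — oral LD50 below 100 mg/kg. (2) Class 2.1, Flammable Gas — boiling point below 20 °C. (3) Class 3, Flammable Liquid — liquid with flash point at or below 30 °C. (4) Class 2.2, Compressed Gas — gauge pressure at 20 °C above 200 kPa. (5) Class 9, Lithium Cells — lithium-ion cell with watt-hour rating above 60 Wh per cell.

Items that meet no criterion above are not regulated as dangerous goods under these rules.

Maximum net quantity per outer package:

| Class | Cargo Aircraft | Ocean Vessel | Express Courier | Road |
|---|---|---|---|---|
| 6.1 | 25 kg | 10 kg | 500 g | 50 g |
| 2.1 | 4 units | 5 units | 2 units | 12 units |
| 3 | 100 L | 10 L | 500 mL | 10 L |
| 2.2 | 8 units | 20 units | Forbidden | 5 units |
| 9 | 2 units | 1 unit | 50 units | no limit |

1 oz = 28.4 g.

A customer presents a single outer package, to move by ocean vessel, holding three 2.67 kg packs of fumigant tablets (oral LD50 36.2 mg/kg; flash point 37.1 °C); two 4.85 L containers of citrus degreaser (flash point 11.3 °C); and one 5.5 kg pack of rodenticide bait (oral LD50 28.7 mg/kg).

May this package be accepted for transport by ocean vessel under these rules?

The fumigant tablets have oral LD50 36.2 mg/kg, which is < 100 mg/kg, so they are Class 6.1 (Toxic).
The citrus degreaser has flash point 11.3 °C, which is ≤ 30 °C, so it is Class 3 (Flammable Liquid).
The rodenticide bait has oral LD50 28.7 mg/kg, which is < 100 mg/kg, so it is Class 6.1 (Toxic).
Class 3 quantity: two 4.85 L containers = 9.7 L.
9.7 L is within the ocean vessel limit of 10 L for Class 3.
Class 6.1 net quantity: (three 2.67 kg packs = 8.01 kg) + 5.5 kg = 13.51 kg.
13.51 kg > 10 kg (ocean vessel limit, Class 6.1) — over the limit.

No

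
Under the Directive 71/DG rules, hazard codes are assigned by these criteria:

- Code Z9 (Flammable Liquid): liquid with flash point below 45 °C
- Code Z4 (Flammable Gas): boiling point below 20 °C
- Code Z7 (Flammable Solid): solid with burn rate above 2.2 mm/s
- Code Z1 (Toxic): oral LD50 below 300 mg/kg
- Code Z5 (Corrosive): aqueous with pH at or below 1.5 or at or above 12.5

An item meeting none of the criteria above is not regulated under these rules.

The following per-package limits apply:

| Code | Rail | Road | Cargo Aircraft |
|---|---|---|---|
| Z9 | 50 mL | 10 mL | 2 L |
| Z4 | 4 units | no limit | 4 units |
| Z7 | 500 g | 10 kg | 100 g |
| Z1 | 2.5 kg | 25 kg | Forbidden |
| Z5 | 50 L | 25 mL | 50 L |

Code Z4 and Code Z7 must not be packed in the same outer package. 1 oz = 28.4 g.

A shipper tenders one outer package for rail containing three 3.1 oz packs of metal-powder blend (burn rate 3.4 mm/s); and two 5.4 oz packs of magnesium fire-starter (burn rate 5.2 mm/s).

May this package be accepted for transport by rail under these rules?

Burn rate 3.4 mm/s meets the Code Z7 criterion (Flammable Solid), so the metal-powder blend is Code Z7.
Magnesium fire-starter: burn rate 5.2 mm/s > 2.2 mm/s → Code Z7 (Flammable Solid).
Code Z7 net quantity: (three 3.1 oz packs = 264.12 g) + (two 5.4 oz packs = 306.72 g) = 570.84 g.
570.84 g exceeds the rail limit of 500 g for Code Z7.

No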